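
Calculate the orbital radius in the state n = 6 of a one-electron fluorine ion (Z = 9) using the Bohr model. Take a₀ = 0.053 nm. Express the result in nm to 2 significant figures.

r_n = n²a₀/Z = 6² × 0.053 / 9
    = 36 × 0.053 / 9 = 0.21 nm

0.21 nm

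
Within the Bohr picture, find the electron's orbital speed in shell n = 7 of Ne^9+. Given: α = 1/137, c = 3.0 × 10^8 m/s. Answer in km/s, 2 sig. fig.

3100 km/s

v_n = Zαc/n = 10 × 0.0073 × 3.0 × 10^8 / 7
    = 3100 km/s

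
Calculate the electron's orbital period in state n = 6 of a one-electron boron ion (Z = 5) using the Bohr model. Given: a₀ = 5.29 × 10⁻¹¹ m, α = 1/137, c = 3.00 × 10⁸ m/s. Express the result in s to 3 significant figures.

r = n²a₀/Z = 6²·5.29 × 10⁻¹¹/5 = 3.81 × 10⁻¹⁰ m
v = Zαc/n = 5·0.00730·3.00 × 10⁸/6 = 1.82 × 10⁶ m/s
T = 2πr/v = 1.31 × 10⁻¹⁵ s

1.31 × 10⁻¹⁵ s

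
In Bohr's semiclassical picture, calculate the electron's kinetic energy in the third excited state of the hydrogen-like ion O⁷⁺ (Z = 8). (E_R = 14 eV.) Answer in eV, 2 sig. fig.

For a Coulomb orbit the virial theorem gives K = −E_n.
E_n = −E_R·Z²/n², so K = E_R·Z²/n² = 14 × 8²/4² = 56 eV

56 eV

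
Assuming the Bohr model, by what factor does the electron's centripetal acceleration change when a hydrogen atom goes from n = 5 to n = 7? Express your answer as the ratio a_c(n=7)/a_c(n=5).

a_c ∝ Z^3 · n^-4; with Z fixed, a_c ∝ n^-4.
a_c(n=7)/a_c(n=5) = (7/5)^-4 = 625/2401

625/2401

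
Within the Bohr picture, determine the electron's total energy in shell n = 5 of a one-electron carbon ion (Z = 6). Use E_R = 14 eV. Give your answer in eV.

-20 eV

E_n = −E_R·Z²/n² = −14 × 6²/5² = -20 eV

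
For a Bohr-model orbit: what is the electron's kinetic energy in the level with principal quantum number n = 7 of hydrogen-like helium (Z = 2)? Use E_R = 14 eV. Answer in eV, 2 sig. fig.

1.1 eV

For a Coulomb orbit the virial theorem gives K = −E_n.
E_n = −E_R·Z²/n², so K = E_R·Z²/n² = 14 × 2²/7² = 1.1 eV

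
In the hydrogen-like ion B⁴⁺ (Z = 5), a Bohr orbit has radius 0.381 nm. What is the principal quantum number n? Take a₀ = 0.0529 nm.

6

r_n = n²a₀/Z ⇒ n² = rZ/a₀ = 0.381 × 5 / 0.0529 ≈ 36.01
n = 6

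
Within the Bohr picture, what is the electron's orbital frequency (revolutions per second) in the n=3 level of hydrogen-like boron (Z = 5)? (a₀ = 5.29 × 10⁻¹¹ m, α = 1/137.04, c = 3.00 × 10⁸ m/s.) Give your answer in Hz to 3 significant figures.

r = n²a₀/Z = 9.52 × 10⁻¹¹ m, v = Zαc/n = 3.65 × 10⁶ m/s
f = v/(2πr) = 6.10 × 10¹⁵ Hz

6.10 × 10¹⁵ Hz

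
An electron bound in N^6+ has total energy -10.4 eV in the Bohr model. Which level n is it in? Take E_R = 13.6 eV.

E_n = −E_R Z²/n² ⇒ n² = E_R Z²/(−E_n) = 13.6 × 7² / 10.4 ≈ 64.08
n = 8

8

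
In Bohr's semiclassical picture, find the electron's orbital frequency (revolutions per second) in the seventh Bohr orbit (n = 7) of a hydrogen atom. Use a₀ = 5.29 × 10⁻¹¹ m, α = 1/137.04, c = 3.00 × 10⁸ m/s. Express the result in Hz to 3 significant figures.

r = n²a₀/Z = 2.59 × 10⁻⁹ m, v = Zαc/n = 3.13 × 10⁵ m/s
f = v/(2πr) = 1.92 × 10¹³ Hz

1.92 × 10¹³ Hz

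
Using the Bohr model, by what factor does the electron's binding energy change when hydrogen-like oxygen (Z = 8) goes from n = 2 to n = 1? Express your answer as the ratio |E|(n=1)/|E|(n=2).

|E| ∝ Z^2 · n^-2; with Z fixed, |E| ∝ n^-2.
|E|(n=1)/|E|(n=2) = (1/2)^-2 = 4

4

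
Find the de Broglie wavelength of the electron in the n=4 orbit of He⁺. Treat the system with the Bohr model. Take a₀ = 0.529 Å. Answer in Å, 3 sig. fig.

6.65 Å

The Bohr quantisation condition is nλ = 2πr_n.
r_n = n²a₀/Z = 4.23 Å
λ = 2πr_n/n = 2π·4.23/4 = 6.65 Å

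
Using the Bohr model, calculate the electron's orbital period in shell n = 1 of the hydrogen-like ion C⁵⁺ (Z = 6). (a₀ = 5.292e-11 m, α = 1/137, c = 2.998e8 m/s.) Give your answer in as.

4.221 as

r = n²a₀/Z = 1²·5.292e-11/6 = 8.820e-12 m
v = Zαc/n = 6·0.007299·2.998e8/1 = 1.313e7 m/s
T = 2πr/v = 4.221e-18 s = 4.221 as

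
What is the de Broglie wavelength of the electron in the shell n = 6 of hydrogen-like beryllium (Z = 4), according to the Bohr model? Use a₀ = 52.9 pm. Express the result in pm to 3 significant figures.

The Bohr quantisation condition is nλ = 2πr_n.
r_n = n²a₀/Z = 476 pm
λ = 2πr_n/n = 2π·476/6 = 499 pm

499 pm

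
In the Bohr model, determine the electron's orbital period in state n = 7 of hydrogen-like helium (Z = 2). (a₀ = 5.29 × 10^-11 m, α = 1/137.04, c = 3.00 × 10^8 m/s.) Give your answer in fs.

13.0 fs

r = n²a₀/Z = 7²·5.29 × 10^-11/2 = 1.30 × 10^-9 m
v = Zαc/n = 2·0.00730·3.00 × 10^8/7 = 6.25 × 10^5 m/s
T = 2πr/v = 1.30 × 10^-14 s = 13.0 fs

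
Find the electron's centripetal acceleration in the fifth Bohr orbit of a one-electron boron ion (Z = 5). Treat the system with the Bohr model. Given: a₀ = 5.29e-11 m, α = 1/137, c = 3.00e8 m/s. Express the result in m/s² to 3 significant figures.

r = n²a₀/Z = 2.64e-10 m, v = Zαc/n = 2.19e6 m/s
a = v²/r = (2.19e6)² / 2.64e-10 = 1.81e22 m/s²

1.81e22 m/s²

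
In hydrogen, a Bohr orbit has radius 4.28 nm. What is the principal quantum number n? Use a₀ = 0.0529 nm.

r_n = n²a₀/Z ⇒ n² = rZ/a₀ = 4.28 × 1 / 0.0529 ≈ 80.91
n = 9

9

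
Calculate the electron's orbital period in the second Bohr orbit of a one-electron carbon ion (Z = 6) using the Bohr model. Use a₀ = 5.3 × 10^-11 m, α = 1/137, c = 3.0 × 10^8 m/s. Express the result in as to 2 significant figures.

r = n²a₀/Z = 2²·5.3 × 10^-11/6 = 3.5 × 10^-11 m
v = Zαc/n = 6·0.0073·3.0 × 10^8/2 = 6.6 × 10^6 m/s
T = 2πr/v = 3.4 × 10^-17 s = 34 as

34 as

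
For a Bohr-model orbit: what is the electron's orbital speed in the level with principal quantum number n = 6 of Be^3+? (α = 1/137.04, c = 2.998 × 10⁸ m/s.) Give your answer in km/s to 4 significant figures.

1458 km/s

v_n = Zαc/n = 4 × 0.007297 × 2.998 × 10⁸ / 6
    = 1458 km/s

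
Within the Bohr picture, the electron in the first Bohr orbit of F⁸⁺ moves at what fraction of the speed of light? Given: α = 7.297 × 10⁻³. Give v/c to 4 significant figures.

0.06567

v_n = Zαc/n, so v/c = Zα/n = 9 × 0.007297 / 1 = 0.06567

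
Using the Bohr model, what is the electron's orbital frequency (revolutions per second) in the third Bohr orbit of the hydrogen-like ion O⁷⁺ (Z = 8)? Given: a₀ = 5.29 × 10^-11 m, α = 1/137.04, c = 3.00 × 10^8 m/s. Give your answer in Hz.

1.56 × 10^16 Hz

r = n²a₀/Z = 5.95 × 10^-11 m, v = Zαc/n = 5.84 × 10^6 m/s
f = v/(2πr) = 1.56 × 10^16 Hz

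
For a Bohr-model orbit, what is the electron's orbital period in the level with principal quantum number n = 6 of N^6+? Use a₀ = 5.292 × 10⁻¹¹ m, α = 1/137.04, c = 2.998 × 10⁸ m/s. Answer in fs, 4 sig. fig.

0.6700 fs

r = n²a₀/Z = 6²·5.292 × 10⁻¹¹/7 = 2.722 × 10⁻¹⁰ m
v = Zαc/n = 7·0.007297·2.998 × 10⁸/6 = 2.552 × 10⁶ m/s
T = 2πr/v = 6.700 × 10⁻¹⁶ s = 0.6700 fs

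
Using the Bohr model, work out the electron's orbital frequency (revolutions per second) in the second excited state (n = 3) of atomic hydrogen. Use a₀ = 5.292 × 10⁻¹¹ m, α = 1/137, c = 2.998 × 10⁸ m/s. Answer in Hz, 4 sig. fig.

2.438 × 10¹⁴ Hz

r = n²a₀/Z = 4.763 × 10⁻¹⁰ m, v = Zαc/n = 7.294 × 10⁵ m/s
f = v/(2πr) = 2.438 × 10¹⁴ Hz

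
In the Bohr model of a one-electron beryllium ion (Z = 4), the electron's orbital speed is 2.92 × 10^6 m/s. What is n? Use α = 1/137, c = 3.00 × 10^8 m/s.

v_n = Zαc/n ⇒ n = Zαc/v = 4 × 0.00730 × 3.00 × 10^8 / 2.92 × 10^6 ≈ 3.00
n = 3

3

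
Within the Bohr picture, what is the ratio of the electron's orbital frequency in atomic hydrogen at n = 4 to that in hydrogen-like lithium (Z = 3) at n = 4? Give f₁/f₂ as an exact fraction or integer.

1/9

f ∝ Z^2 · n^-3
f₁/f₂ = (1/3)^2 · (4/4)^-3 = 1/9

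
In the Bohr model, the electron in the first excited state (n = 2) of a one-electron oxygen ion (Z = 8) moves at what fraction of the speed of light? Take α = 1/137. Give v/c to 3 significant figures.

v_n = Zαc/n, so v/c = Zα/n = 8 × 0.00730 / 2 = 0.0292

0.0292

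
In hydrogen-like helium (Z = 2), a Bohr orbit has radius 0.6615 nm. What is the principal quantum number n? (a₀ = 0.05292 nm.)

5

r_n = n²a₀/Z ⇒ n² = rZ/a₀ = 0.6615 × 2 / 0.05292 ≈ 25.00
n = 5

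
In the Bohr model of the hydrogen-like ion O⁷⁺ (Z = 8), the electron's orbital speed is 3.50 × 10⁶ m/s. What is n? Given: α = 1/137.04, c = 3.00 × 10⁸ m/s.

v_n = Zαc/n ⇒ n = Zαc/v = 8 × 0.00730 × 3.00 × 10⁸ / 3.50 × 10⁶ ≈ 5.00
n = 5

5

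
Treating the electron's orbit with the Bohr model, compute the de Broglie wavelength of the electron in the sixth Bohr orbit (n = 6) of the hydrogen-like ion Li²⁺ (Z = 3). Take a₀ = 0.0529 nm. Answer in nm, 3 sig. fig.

0.665 nm

The Bohr quantisation condition is nλ = 2πr_n.
r_n = n²a₀/Z = 0.635 nm
λ = 2πr_n/n = 2π·0.635/6 = 0.665 nm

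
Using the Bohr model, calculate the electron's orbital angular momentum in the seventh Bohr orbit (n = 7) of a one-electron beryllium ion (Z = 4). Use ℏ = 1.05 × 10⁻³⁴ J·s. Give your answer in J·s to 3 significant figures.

L_n = nℏ = 7 × 1.05 × 10⁻³⁴ = 7.35 × 10⁻³⁴ J·s

7.35 × 10⁻³⁴ J·s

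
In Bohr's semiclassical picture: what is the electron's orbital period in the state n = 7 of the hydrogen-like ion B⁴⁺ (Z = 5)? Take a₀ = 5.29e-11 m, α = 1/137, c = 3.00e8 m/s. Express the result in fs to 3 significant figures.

2.08 fs

r = n²a₀/Z = 7²·5.29e-11/5 = 5.18e-10 m
v = Zαc/n = 5·0.00730·3.00e8/7 = 1.56e6 m/s
T = 2πr/v = 2.08e-15 s = 2.08 fs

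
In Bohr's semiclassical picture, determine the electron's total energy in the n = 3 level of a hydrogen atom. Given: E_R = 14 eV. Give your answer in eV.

-1.6 eV

E_n = −E_R·Z²/n² = −14 × 1²/3² = -1.6 eV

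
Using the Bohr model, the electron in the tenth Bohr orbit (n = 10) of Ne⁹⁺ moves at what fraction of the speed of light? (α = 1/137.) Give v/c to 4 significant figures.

0.007299

v_n = Zαc/n, so v/c = Zα/n = 10 × 0.007299 / 10 = 0.007299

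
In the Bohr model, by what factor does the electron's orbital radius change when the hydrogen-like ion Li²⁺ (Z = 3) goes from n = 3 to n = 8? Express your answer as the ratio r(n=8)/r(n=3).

64/9

r ∝ Z^-1 · n^2; with Z fixed, r ∝ n^2.
r(n=8)/r(n=3) = (8/3)^2 = 64/9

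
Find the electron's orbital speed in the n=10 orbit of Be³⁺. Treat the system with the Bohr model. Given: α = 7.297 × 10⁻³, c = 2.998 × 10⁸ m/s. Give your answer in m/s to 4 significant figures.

v_n = Zαc/n = 4 × 0.007297 × 2.998 × 10⁸ / 10
    = 8.751 × 10⁵ m/s

8.751 × 10⁵ m/s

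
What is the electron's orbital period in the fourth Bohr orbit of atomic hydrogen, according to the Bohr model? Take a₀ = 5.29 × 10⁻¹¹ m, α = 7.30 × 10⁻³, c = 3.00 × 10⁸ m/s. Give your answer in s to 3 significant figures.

9.71 × 10⁻¹⁵ s

r = n²a₀/Z = 4²·5.29 × 10⁻¹¹/1 = 8.46 × 10⁻¹⁰ m
v = Zαc/n = 1·0.00730·3.00 × 10⁸/4 = 5.47 × 10⁵ m/s
T = 2πr/v = 9.71 × 10⁻¹⁵ s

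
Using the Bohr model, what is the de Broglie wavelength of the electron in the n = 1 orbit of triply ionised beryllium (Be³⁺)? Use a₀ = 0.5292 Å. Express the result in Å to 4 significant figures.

0.8313 Å

The Bohr quantisation condition is nλ = 2πr_n.
r_n = n²a₀/Z = 0.1323 Å
λ = 2πr_n/n = 2π·0.1323/1 = 0.8313 Å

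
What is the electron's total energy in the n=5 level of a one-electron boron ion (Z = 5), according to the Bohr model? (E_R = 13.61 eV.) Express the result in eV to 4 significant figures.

-13.61 eV

E_n = −E_R·Z²/n² = −13.61 × 5²/5² = -13.61 eV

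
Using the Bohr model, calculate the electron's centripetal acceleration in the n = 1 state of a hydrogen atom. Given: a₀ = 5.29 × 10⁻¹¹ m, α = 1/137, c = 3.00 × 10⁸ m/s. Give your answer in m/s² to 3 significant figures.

9.06 × 10²² m/s²

r = n²a₀/Z = 5.29 × 10⁻¹¹ m, v = Zαc/n = 2.19 × 10⁶ m/s
a = v²/r = (2.19 × 10⁶)² / 5.29 × 10⁻¹¹ = 9.06 × 10²² m/s²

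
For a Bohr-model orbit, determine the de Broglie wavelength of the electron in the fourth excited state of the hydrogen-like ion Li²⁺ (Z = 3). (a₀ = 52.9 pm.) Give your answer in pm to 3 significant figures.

554 pm

The Bohr quantisation condition is nλ = 2πr_n.
r_n = n²a₀/Z = 441 pm
λ = 2πr_n/n = 2π·441/5 = 554 pm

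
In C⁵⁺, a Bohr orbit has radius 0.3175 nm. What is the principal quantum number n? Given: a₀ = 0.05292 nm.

r_n = n²a₀/Z ⇒ n² = rZ/a₀ = 0.3175 × 6 / 0.05292 ≈ 36.00
n = 6

6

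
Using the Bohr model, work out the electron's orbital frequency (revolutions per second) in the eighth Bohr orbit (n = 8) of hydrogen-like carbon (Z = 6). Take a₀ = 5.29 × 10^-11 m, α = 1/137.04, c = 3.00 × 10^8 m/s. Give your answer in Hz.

4.63 × 10^14 Hz

r = n²a₀/Z = 5.64 × 10^-10 m, v = Zαc/n = 1.64 × 10^6 m/s
f = v/(2πr) = 4.63 × 10^14 Hz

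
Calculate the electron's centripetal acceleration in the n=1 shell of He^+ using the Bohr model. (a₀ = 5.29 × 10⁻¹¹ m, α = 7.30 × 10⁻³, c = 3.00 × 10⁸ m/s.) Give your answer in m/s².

7.25 × 10²³ m/s²

r = n²a₀/Z = 2.65 × 10⁻¹¹ m, v = Zαc/n = 4.38 × 10⁶ m/s
a = v²/r = (4.38 × 10⁶)² / 2.65 × 10⁻¹¹ = 7.25 × 10²³ m/s²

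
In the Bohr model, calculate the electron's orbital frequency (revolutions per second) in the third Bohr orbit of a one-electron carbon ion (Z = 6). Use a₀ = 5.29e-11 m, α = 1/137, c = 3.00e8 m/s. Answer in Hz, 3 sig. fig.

8.78e15 Hz

r = n²a₀/Z = 7.94e-11 m, v = Zαc/n = 4.38e6 m/s
f = v/(2πr) = 8.78e15 Hz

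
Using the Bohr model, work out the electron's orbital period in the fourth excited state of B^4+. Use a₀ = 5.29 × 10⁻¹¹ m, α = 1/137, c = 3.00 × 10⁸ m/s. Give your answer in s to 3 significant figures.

7.59 × 10⁻¹⁶ s

r = n²a₀/Z = 5²·5.29 × 10⁻¹¹/5 = 2.64 × 10⁻¹⁰ m
v = Zαc/n = 5·0.00730·3.00 × 10⁸/5 = 2.19 × 10⁶ m/s
T = 2πr/v = 7.59 × 10⁻¹⁶ s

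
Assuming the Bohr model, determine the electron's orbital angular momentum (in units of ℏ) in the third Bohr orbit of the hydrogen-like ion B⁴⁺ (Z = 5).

3

L_n = nℏ, so L/ℏ = n = 3.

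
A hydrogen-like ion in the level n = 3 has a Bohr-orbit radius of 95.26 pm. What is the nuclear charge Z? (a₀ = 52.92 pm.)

r_n = n²a₀/Z ⇒ Z = n²a₀/r = 3² × 52.92 / 95.26 ≈ 5.00
Z = 5

5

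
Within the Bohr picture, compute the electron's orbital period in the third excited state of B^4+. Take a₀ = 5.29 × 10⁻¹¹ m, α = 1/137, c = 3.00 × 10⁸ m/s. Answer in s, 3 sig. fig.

3.89 × 10⁻¹⁶ s

r = n²a₀/Z = 4²·5.29 × 10⁻¹¹/5 = 1.69 × 10⁻¹⁰ m
v = Zαc/n = 5·0.00730·3.00 × 10⁸/4 = 2.74 × 10⁶ m/s
T = 2πr/v = 3.89 × 10⁻¹⁶ s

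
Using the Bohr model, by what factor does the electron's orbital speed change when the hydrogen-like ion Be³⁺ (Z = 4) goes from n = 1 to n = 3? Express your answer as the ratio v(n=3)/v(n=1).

v ∝ Z^1 · n^-1; with Z fixed, v ∝ n^-1.
v(n=3)/v(n=1) = (3/1)^-1 = 1/3

1/3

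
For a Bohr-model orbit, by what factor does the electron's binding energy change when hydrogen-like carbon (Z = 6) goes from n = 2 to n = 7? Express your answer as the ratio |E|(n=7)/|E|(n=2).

4/49

|E| ∝ Z^2 · n^-2; with Z fixed, |E| ∝ n^-2.
|E|(n=7)/|E|(n=2) = (7/2)^-2 = 4/49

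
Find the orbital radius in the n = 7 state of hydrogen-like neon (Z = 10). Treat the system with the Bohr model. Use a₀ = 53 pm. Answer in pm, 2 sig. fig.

r_n = n²a₀/Z = 7² × 53 / 10
    = 49 × 53 / 10 = 260 pm

260 pm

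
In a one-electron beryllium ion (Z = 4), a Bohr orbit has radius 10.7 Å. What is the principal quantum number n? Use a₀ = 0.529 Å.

r_n = n²a₀/Z ⇒ n² = rZ/a₀ = 10.7 × 4 / 0.529 ≈ 80.91
n = 9

9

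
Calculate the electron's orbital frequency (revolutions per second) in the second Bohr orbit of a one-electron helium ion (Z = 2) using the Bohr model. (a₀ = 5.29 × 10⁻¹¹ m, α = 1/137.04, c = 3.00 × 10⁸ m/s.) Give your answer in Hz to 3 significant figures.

3.29 × 10¹⁵ Hz

r = n²a₀/Z = 1.06 × 10⁻¹⁰ m, v = Zαc/n = 2.19 × 10⁶ m/s
f = v/(2πr) = 3.29 × 10¹⁵ Hz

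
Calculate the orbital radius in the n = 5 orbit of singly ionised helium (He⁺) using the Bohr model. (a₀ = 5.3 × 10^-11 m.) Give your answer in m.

6.6 × 10^-10 m

r_n = n²a₀/Z = 5² × 5.3 × 10^-11 / 2
    = 25 × 5.3 × 10^-11 / 2 = 6.6 × 10^-10 m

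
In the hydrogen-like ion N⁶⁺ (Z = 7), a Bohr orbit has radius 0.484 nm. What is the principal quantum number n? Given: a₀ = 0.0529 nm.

r_n = n²a₀/Z ⇒ n² = rZ/a₀ = 0.484 × 7 / 0.0529 ≈ 64.05
n = 8

8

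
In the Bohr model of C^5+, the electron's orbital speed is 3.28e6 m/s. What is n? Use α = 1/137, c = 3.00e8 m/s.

v_n = Zαc/n ⇒ n = Zαc/v = 6 × 0.00730 × 3.00e8 / 3.28e6 ≈ 4.01
n = 4

4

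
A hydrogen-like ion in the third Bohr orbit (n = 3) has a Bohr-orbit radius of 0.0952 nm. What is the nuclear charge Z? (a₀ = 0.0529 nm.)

r_n = n²a₀/Z ⇒ Z = n²a₀/r = 3² × 0.0529 / 0.0952 ≈ 5.00
Z = 5

5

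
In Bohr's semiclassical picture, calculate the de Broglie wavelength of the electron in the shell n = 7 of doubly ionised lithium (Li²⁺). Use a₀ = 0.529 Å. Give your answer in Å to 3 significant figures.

7.76 Å

The Bohr quantisation condition is nλ = 2πr_n.
r_n = n²a₀/Z = 8.64 Å
λ = 2πr_n/n = 2π·8.64/7 = 7.76 Å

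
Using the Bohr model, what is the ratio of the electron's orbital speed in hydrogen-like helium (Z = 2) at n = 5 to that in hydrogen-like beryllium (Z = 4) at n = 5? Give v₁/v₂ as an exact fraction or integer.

v ∝ Z^1 · n^-1
v₁/v₂ = (2/4)^1 · (5/5)^-1 = 1/2

1/2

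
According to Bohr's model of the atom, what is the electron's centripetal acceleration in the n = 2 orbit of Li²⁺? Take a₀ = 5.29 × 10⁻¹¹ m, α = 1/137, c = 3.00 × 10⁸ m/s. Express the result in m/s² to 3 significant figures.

1.53 × 10²³ m/s²

r = n²a₀/Z = 7.05 × 10⁻¹¹ m, v = Zαc/n = 3.28 × 10⁶ m/s
a = v²/r = (3.28 × 10⁶)² / 7.05 × 10⁻¹¹ = 1.53 × 10²³ m/s²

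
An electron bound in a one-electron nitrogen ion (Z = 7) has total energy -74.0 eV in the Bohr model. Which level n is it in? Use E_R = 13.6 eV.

E_n = −E_R Z²/n² ⇒ n² = E_R Z²/(−E_n) = 13.6 × 7² / 74.0 ≈ 9.01
n = 3

3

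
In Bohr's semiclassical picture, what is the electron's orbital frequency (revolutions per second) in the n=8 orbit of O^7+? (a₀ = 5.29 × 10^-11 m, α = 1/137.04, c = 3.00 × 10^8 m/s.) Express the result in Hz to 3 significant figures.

8.23 × 10^14 Hz

r = n²a₀/Z = 4.23 × 10^-10 m, v = Zαc/n = 2.19 × 10^6 m/s
f = v/(2πr) = 8.23 × 10^14 Hz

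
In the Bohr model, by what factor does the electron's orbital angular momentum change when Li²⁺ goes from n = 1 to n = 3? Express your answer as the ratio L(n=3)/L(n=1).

L = nℏ depends only on n, so L ∝ n.
L(n=3)/L(n=1) = (3/1)^1 = 3

3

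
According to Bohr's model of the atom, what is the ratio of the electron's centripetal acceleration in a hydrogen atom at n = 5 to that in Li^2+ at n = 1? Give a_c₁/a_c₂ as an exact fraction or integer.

1/16875

a_c ∝ Z^3 · n^-4
a_c₁/a_c₂ = (1/3)^3 · (5/1)^-4 = 1/16875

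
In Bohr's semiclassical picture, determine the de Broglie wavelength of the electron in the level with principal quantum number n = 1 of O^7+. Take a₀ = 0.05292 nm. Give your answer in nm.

0.04156 nm

The Bohr quantisation condition is nλ = 2πr_n.
r_n = n²a₀/Z = 0.006615 nm
λ = 2πr_n/n = 2π·0.006615/1 = 0.04156 nm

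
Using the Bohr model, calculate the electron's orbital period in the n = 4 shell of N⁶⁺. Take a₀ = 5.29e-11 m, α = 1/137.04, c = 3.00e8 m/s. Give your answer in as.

198 as

r = n²a₀/Z = 4²·5.29e-11/7 = 1.21e-10 m
v = Zαc/n = 7·0.00730·3.00e8/4 = 3.83e6 m/s
T = 2πr/v = 1.98e-16 s = 198 as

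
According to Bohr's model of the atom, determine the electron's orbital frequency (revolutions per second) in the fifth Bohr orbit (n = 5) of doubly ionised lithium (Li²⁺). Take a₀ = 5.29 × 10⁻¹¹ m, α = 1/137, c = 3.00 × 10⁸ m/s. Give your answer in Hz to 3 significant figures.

4.74 × 10¹⁴ Hz

r = n²a₀/Z = 4.41 × 10⁻¹⁰ m, v = Zαc/n = 1.31 × 10⁶ m/s
f = v/(2πr) = 4.74 × 10¹⁴ Hz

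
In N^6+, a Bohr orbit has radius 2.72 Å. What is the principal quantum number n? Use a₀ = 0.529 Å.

r_n = n²a₀/Z ⇒ n² = rZ/a₀ = 2.72 × 7 / 0.529 ≈ 35.99
n = 6

6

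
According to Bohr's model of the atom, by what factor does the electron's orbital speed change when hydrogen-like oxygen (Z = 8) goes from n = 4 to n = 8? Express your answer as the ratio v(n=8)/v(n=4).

v ∝ Z^1 · n^-1; with Z fixed, v ∝ n^-1.
v(n=8)/v(n=4) = (8/4)^-1 = 1/2

1/2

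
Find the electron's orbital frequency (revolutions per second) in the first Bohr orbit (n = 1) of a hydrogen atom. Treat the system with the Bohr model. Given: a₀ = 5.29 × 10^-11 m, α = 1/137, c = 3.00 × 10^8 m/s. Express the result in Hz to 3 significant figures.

6.59 × 10^15 Hz

r = n²a₀/Z = 5.29 × 10^-11 m, v = Zαc/n = 2.19 × 10^6 m/s
f = v/(2πr) = 6.59 × 10^15 Hz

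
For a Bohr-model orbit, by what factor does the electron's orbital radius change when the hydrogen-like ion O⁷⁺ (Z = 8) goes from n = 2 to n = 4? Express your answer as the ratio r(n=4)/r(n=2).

4

r ∝ Z^-1 · n^2; with Z fixed, r ∝ n^2.
r(n=4)/r(n=2) = (4/2)^2 = 4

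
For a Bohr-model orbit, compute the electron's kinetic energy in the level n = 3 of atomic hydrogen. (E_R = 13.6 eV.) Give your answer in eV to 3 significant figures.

For a Coulomb orbit the virial theorem gives K = −E_n.
E_n = −E_R·Z²/n², so K = E_R·Z²/n² = 13.6 × 1²/3² = 1.51 eV

1.51 eV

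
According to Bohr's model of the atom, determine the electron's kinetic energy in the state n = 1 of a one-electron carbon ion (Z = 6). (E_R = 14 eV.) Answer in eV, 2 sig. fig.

500 eV

For a Coulomb orbit the virial theorem gives K = −E_n.
E_n = −E_R·Z²/n², so K = E_R·Z²/n² = 14 × 6²/1² = 500 eV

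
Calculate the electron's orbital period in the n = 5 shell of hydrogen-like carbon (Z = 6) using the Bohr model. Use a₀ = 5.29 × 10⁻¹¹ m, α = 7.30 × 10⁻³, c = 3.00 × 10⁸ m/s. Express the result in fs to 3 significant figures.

r = n²a₀/Z = 5²·5.29 × 10⁻¹¹/6 = 2.20 × 10⁻¹⁰ m
v = Zαc/n = 6·0.00730·3.00 × 10⁸/5 = 2.63 × 10⁶ m/s
T = 2πr/v = 5.27 × 10⁻¹⁶ s = 0.527 fs

0.527 fs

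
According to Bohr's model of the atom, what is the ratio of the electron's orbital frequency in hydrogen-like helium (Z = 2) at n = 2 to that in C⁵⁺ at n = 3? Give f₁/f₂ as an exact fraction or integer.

f ∝ Z^2 · n^-3
f₁/f₂ = (2/6)^2 · (2/3)^-3 = 3/8

3/8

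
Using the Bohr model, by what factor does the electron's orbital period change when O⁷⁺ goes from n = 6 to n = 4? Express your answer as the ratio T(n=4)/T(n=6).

8/27

T ∝ Z^-2 · n^3; with Z fixed, T ∝ n^3.
T(n=4)/T(n=6) = (4/6)^3 = 8/27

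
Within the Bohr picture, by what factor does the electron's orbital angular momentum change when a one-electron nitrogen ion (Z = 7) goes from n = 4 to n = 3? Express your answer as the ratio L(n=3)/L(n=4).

3/4

L = nℏ depends only on n, so L ∝ n.
L(n=3)/L(n=4) = (3/4)^1 = 3/4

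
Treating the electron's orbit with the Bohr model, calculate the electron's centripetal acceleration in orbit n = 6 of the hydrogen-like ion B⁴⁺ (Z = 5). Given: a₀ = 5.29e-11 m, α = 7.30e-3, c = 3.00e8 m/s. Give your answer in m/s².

8.74e21 m/s²

r = n²a₀/Z = 3.81e-10 m, v = Zαc/n = 1.82e6 m/s
a = v²/r = (1.82e6)² / 3.81e-10 = 8.74e21 m/s²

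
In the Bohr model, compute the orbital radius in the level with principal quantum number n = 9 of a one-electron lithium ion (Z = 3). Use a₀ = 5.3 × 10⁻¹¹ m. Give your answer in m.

r_n = n²a₀/Z = 9² × 5.3 × 10⁻¹¹ / 3
    = 81 × 5.3 × 10⁻¹¹ / 3 = 1.4 × 10⁻⁹ m

1.4 × 10⁻⁹ m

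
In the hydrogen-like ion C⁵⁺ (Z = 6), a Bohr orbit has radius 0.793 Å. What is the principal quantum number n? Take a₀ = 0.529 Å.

3

r_n = n²a₀/Z ⇒ n² = rZ/a₀ = 0.793 × 6 / 0.529 ≈ 8.99
n = 3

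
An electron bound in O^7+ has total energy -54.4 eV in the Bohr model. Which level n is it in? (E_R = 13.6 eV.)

E_n = −E_R Z²/n² ⇒ n² = E_R Z²/(−E_n) = 13.6 × 8² / 54.4 ≈ 16.00
n = 4

4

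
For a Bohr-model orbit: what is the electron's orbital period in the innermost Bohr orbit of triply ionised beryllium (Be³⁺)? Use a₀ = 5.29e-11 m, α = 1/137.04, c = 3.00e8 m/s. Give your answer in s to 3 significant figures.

9.49e-18 s

r = n²a₀/Z = 1²·5.29e-11/4 = 1.32e-11 m
v = Zαc/n = 4·0.00730·3.00e8/1 = 8.76e6 m/s
T = 2πr/v = 9.49e-18 s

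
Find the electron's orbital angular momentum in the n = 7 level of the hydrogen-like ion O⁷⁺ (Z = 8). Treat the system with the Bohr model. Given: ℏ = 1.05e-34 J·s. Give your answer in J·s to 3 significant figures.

7.35e-34 J·s

L_n = nℏ = 7 × 1.05e-34 = 7.35e-34 J·s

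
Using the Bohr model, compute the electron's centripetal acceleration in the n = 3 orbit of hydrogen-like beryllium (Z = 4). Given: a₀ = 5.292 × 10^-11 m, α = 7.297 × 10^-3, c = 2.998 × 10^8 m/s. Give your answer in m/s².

r = n²a₀/Z = 1.191 × 10^-10 m, v = Zαc/n = 2.917 × 10^6 m/s
a = v²/r = (2.917 × 10^6)² / 1.191 × 10^-10 = 7.145 × 10^22 m/s²

7.145 × 10^22 m/s²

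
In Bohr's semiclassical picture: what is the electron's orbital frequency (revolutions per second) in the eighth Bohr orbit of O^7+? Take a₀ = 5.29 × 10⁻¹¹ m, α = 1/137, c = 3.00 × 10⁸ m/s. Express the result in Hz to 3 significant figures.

r = n²a₀/Z = 4.23 × 10⁻¹⁰ m, v = Zαc/n = 2.19 × 10⁶ m/s
f = v/(2πr) = 8.24 × 10¹⁴ Hz

8.24 × 10¹⁴ Hz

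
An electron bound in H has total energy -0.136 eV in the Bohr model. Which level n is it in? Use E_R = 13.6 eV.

E_n = −E_R Z²/n² ⇒ n² = E_R Z²/(−E_n) = 13.6 × 1² / 0.136 ≈ 100.00
n = 10

10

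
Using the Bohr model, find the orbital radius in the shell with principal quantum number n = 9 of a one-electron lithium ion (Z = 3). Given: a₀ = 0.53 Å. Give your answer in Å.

14 Å

r_n = n²a₀/Z = 9² × 0.53 / 3
    = 81 × 0.53 / 3 = 14 Å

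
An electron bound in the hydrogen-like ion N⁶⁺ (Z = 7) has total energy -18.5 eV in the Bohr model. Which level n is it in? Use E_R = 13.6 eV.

E_n = −E_R Z²/n² ⇒ n² = E_R Z²/(−E_n) = 13.6 × 7² / 18.5 ≈ 36.02
n = 6

6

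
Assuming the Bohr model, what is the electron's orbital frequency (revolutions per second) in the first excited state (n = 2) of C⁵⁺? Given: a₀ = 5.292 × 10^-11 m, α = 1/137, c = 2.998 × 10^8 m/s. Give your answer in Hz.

r = n²a₀/Z = 3.528 × 10^-11 m, v = Zαc/n = 6.565 × 10^6 m/s
f = v/(2πr) = 2.962 × 10^16 Hz

2.962 × 10^16 Hz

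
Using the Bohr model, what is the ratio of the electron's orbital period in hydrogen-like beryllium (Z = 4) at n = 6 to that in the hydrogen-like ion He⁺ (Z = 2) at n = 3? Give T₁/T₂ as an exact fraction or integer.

T ∝ Z^-2 · n^3
T₁/T₂ = (4/2)^-2 · (6/3)^3 = 2

2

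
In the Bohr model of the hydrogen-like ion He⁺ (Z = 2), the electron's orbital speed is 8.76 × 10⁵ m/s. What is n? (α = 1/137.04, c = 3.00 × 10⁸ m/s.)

v_n = Zαc/n ⇒ n = Zαc/v = 2 × 0.00730 × 3.00 × 10⁸ / 8.76 × 10⁵ ≈ 5.00
n = 5

5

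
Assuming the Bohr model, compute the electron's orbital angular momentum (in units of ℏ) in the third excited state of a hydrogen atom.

4

L_n = nℏ, so L/ℏ = n = 4.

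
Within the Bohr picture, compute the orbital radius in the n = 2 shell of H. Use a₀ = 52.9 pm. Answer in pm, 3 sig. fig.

r_n = n²a₀/Z = 2² × 52.9 / 1
    = 4 × 52.9 / 1 = 212 pm

212 pm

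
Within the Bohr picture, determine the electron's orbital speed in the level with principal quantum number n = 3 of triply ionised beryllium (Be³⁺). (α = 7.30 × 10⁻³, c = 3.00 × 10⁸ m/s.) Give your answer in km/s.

2920 km/s

v_n = Zαc/n = 4 × 0.00730 × 3.00 × 10⁸ / 3
    = 2920 km/s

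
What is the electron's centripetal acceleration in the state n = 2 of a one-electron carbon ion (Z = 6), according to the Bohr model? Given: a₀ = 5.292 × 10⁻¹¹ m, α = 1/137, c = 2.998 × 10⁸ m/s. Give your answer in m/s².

r = n²a₀/Z = 3.528 × 10⁻¹¹ m, v = Zαc/n = 6.565 × 10⁶ m/s
a = v²/r = (6.565 × 10⁶)² / 3.528 × 10⁻¹¹ = 1.222 × 10²⁴ m/s²

1.222 × 10²⁴ m/s²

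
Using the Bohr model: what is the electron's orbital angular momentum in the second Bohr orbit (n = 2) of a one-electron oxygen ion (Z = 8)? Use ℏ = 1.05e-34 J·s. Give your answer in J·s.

L_n = nℏ = 2 × 1.05e-34 = 2.10e-34 J·s

2.10e-34 J·s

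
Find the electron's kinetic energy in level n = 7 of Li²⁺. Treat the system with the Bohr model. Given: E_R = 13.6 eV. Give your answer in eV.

For a Coulomb orbit the virial theorem gives K = −E_n.
E_n = −E_R·Z²/n², so K = E_R·Z²/n² = 13.6 × 3²/7² = 2.50 eV

2.50 eV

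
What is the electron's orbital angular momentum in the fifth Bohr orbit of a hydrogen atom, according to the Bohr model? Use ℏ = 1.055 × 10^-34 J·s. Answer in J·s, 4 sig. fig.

L_n = nℏ = 5 × 1.055 × 10^-34 = 5.275 × 10^-34 J·s

5.275 × 10^-34 J·s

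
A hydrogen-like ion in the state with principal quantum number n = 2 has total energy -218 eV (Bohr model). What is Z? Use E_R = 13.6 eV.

E_n = −E_R Z²/n² ⇒ Z² = −E_n n²/E_R = 218 × 2² / 13.6 ≈ 64.12
Z = 8

8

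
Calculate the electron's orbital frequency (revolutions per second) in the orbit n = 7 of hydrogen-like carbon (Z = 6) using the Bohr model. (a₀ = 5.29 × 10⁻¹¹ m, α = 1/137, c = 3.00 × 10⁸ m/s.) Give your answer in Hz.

r = n²a₀/Z = 4.32 × 10⁻¹⁰ m, v = Zαc/n = 1.88 × 10⁶ m/s
f = v/(2πr) = 6.91 × 10¹⁴ Hz

6.91 × 10¹⁴ Hz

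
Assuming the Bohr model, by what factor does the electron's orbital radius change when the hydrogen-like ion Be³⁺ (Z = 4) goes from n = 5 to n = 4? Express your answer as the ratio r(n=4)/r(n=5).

16/25

r ∝ Z^-1 · n^2; with Z fixed, r ∝ n^2.
r(n=4)/r(n=5) = (4/5)^2 = 16/25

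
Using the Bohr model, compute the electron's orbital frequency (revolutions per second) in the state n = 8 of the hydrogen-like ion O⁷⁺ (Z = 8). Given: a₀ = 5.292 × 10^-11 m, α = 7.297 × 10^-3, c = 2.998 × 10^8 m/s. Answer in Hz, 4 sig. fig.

8.224 × 10^14 Hz

r = n²a₀/Z = 4.234 × 10^-10 m, v = Zαc/n = 2.188 × 10^6 m/s
f = v/(2πr) = 8.224 × 10^14 Hz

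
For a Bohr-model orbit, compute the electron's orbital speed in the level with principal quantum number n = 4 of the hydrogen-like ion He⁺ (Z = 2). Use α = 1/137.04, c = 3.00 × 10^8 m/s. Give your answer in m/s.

1.09 × 10^6 m/s

v_n = Zαc/n = 2 × 0.00730 × 3.00 × 10^8 / 4
    = 1.09 × 10^6 m/s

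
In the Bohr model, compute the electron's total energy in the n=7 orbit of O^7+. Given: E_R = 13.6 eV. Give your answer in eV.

E_n = −E_R·Z²/n² = −13.6 × 8²/7² = -17.8 eV

-17.8 eV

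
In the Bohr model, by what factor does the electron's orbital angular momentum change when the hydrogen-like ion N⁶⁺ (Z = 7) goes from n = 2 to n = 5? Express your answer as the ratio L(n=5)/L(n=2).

5/2

L = nℏ depends only on n, so L ∝ n.
L(n=5)/L(n=2) = (5/2)^1 = 5/2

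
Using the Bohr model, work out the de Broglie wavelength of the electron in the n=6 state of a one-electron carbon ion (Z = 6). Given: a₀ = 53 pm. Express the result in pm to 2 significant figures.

330 pm

The Bohr quantisation condition is nλ = 2πr_n.
r_n = n²a₀/Z = 320 pm
λ = 2πr_n/n = 2π·320/6 = 330 pm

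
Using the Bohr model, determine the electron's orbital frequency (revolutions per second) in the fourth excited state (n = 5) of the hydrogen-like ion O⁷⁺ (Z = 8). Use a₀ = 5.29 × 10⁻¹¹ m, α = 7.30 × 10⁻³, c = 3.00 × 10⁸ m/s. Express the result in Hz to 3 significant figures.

r = n²a₀/Z = 1.65 × 10⁻¹⁰ m, v = Zαc/n = 3.50 × 10⁶ m/s
f = v/(2πr) = 3.37 × 10¹⁵ Hz

3.37 × 10¹⁵ Hz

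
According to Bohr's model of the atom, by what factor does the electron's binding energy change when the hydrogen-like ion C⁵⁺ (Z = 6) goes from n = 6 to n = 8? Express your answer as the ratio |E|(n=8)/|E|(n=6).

9/16

|E| ∝ Z^2 · n^-2; with Z fixed, |E| ∝ n^-2.
|E|(n=8)/|E|(n=6) = (8/6)^-2 = 9/16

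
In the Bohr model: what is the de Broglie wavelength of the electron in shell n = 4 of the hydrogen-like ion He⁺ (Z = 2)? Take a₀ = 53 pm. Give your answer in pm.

670 pm

The Bohr quantisation condition is nλ = 2πr_n.
r_n = n²a₀/Z = 420 pm
λ = 2πr_n/n = 2π·420/4 = 670 pm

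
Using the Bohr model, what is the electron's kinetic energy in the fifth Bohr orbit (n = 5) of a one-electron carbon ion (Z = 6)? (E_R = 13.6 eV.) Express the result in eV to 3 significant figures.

For a Coulomb orbit the virial theorem gives K = −E_n.
E_n = −E_R·Z²/n², so K = E_R·Z²/n² = 13.6 × 6²/5² = 19.6 eV

19.6 eV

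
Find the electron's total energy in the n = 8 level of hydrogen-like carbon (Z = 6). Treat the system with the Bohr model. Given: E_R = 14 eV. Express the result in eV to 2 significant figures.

-7.9 eV

E_n = −E_R·Z²/n² = −14 × 6²/8² = -7.9 eV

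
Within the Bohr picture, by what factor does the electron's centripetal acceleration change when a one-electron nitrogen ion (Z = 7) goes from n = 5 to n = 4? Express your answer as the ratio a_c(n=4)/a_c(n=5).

625/256

a_c ∝ Z^3 · n^-4; with Z fixed, a_c ∝ n^-4.
a_c(n=4)/a_c(n=5) = (4/5)^-4 = 625/256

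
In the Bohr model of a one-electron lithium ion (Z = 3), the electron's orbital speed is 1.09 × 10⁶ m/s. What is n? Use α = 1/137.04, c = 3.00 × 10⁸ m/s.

v_n = Zαc/n ⇒ n = Zαc/v = 3 × 0.00730 × 3.00 × 10⁸ / 1.09 × 10⁶ ≈ 6.03
n = 6

6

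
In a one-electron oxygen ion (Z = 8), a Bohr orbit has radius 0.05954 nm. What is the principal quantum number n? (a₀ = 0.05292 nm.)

3

r_n = n²a₀/Z ⇒ n² = rZ/a₀ = 0.05954 × 8 / 0.05292 ≈ 9.00
n = 3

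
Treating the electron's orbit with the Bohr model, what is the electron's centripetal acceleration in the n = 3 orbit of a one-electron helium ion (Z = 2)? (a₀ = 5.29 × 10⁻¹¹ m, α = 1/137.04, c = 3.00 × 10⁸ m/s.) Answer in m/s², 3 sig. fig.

8.95 × 10²¹ m/s²

r = n²a₀/Z = 2.38 × 10⁻¹⁰ m, v = Zαc/n = 1.46 × 10⁶ m/s
a = v²/r = (1.46 × 10⁶)² / 2.38 × 10⁻¹⁰ = 8.95 × 10²¹ m/s²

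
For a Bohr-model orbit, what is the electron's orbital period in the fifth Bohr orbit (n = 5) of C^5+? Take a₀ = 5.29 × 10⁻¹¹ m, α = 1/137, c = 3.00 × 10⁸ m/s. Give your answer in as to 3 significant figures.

527 as

r = n²a₀/Z = 5²·5.29 × 10⁻¹¹/6 = 2.20 × 10⁻¹⁰ m
v = Zαc/n = 6·0.00730·3.00 × 10⁸/5 = 2.63 × 10⁶ m/s
T = 2πr/v = 5.27 × 10⁻¹⁶ s = 527 as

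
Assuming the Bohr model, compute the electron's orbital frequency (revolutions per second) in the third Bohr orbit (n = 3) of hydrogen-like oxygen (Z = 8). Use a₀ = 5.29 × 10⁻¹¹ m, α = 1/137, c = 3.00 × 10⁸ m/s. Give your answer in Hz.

r = n²a₀/Z = 5.95 × 10⁻¹¹ m, v = Zαc/n = 5.84 × 10⁶ m/s
f = v/(2πr) = 1.56 × 10¹⁶ Hz

1.56 × 10¹⁶ Hz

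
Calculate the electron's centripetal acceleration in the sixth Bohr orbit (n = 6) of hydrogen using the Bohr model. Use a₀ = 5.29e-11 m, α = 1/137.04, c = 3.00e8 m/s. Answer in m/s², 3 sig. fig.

6.99e19 m/s²

r = n²a₀/Z = 1.90e-9 m, v = Zαc/n = 3.65e5 m/s
a = v²/r = (3.65e5)² / 1.90e-9 = 6.99e19 m/s²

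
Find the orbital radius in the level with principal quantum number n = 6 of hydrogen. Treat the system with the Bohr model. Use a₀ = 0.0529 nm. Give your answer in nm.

r_n = n²a₀/Z = 6² × 0.0529 / 1
    = 36 × 0.0529 / 1 = 1.90 nm

1.90 nm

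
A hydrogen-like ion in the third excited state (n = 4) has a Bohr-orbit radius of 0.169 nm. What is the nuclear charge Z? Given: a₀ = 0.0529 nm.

r_n = n²a₀/Z ⇒ Z = n²a₀/r = 4² × 0.0529 / 0.169 ≈ 5.01
Z = 5

5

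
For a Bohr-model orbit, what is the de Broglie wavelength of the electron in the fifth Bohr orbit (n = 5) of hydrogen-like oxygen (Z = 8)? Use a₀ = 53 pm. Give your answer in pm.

The Bohr quantisation condition is nλ = 2πr_n.
r_n = n²a₀/Z = 170 pm
λ = 2πr_n/n = 2π·170/5 = 210 pm

210 pm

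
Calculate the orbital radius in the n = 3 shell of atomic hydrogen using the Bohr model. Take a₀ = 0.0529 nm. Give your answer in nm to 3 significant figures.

0.476 nm

r_n = n²a₀/Z = 3² × 0.0529 / 1
    = 9 × 0.0529 / 1 = 0.476 nm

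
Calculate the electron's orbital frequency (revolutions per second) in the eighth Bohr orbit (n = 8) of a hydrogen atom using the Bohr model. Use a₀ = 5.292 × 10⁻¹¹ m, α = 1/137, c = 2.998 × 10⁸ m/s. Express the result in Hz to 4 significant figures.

r = n²a₀/Z = 3.387 × 10⁻⁹ m, v = Zαc/n = 2.735 × 10⁵ m/s
f = v/(2πr) = 1.285 × 10¹³ Hz

1.285 × 10¹³ Hz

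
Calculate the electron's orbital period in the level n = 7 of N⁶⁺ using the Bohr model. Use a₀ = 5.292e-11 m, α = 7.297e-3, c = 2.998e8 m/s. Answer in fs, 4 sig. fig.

1.064 fs

r = n²a₀/Z = 7²·5.292e-11/7 = 3.704e-10 m
v = Zαc/n = 7·0.007297·2.998e8/7 = 2.188e6 m/s
T = 2πr/v = 1.064e-15 s = 1.064 fs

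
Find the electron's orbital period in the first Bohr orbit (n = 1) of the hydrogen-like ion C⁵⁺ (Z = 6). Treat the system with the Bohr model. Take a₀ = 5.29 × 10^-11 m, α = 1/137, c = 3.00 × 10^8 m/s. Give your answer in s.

4.22 × 10^-18 s

r = n²a₀/Z = 1²·5.29 × 10^-11/6 = 8.82 × 10^-12 m
v = Zαc/n = 6·0.00730·3.00 × 10^8/1 = 1.31 × 10^7 m/s
T = 2πr/v = 4.22 × 10^-18 s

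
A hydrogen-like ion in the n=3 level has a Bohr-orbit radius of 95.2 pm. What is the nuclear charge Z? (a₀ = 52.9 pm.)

r_n = n²a₀/Z ⇒ Z = n²a₀/r = 3² × 52.9 / 95.2 ≈ 5.00
Z = 5

5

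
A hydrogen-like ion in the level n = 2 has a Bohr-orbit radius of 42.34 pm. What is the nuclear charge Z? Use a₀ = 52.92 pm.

r_n = n²a₀/Z ⇒ Z = n²a₀/r = 2² × 52.92 / 42.34 ≈ 5.00
Z = 5

5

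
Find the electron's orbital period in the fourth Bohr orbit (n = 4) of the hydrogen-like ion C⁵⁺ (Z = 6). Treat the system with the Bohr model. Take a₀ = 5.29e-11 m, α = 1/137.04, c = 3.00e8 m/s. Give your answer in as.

270 as

r = n²a₀/Z = 4²·5.29e-11/6 = 1.41e-10 m
v = Zαc/n = 6·0.00730·3.00e8/4 = 3.28e6 m/s
T = 2πr/v = 2.70e-16 s = 270 as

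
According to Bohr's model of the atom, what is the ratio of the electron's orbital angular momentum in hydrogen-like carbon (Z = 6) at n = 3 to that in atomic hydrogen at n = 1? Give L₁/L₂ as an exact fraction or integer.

3

L = nℏ is independent of Z.
L₁/L₂ = n₁/n₂ = 3/1 = 3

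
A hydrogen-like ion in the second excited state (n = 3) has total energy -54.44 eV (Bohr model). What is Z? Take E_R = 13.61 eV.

E_n = −E_R Z²/n² ⇒ Z² = −E_n n²/E_R = 54.44 × 3² / 13.61 ≈ 36.00
Z = 6

6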